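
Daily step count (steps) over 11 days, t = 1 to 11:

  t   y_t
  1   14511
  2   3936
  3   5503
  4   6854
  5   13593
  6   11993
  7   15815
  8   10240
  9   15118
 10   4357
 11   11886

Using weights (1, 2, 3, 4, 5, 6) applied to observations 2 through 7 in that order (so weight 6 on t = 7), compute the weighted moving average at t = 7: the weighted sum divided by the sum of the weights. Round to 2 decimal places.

11653.86

Weighted sum: 1·3936 + 2·5503 + 3·6854 + 4·13593 + 5·11993 + 6·15815 = 3936 + 11006 + 20562 + 54372 + 59965 + 94890 = 244731
Weight total: 1 + 2 + 3 + 4 + 5 + 6 = 21
WMA = 244731 / 21 = 11653.86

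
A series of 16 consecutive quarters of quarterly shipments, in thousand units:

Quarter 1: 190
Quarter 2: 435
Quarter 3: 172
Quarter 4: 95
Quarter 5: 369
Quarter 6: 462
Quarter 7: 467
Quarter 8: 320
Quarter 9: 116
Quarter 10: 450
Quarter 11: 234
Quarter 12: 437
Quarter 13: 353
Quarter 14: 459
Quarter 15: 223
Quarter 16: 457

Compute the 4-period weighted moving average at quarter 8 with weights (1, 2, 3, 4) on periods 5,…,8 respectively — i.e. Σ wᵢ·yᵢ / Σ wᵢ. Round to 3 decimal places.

Weighted sum: 1·369 + 2·462 + 3·467 + 4·320 = 369 + 924 + 1401 + 1280 = 3974
Weight total: 1 + 2 + 3 + 4 = 10
WMA = 3974 / 10 = 397.400

397.400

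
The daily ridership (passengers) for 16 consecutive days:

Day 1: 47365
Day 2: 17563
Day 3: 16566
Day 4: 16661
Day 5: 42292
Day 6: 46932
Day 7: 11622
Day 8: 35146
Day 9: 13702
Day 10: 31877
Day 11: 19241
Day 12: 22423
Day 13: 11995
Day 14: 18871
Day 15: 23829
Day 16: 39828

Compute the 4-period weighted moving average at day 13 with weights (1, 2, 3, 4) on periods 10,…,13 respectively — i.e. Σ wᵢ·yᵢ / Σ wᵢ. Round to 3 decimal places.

Weighted sum: 1·31877 + 2·19241 + 3·22423 + 4·11995 = 31877 + 38482 + 67269 + 47980 = 185608
Weight total: 1 + 2 + 3 + 4 = 10
WMA = 185608 / 10 = 18560.800

18560.800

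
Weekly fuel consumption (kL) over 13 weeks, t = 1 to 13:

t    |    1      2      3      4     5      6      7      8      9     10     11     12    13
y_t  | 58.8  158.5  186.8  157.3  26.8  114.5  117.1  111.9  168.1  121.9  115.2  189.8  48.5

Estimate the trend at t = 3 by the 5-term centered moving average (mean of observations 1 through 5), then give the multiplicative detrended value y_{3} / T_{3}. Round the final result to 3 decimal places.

1.588

Trend T_3 = (58.8 + 158.5 + 186.8 + 157.3 + 26.8) / 5 = 588.2/5 = 117.64000
Ratio to trend: 186.8 / 117.64000 = 1.588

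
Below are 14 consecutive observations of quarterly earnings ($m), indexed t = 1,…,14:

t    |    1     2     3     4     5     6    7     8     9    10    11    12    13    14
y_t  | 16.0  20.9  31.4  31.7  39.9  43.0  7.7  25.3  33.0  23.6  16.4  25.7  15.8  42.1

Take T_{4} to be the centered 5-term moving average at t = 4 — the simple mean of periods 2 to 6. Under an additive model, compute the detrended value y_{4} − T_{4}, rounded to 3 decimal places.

-1.680

Trend T_4 = (20.9 + 31.4 + 31.7 + 39.9 + 43.0) / 5 = 166.9/5 = 33.38000
Detrended value: 31.7 − 33.38000 = -1.680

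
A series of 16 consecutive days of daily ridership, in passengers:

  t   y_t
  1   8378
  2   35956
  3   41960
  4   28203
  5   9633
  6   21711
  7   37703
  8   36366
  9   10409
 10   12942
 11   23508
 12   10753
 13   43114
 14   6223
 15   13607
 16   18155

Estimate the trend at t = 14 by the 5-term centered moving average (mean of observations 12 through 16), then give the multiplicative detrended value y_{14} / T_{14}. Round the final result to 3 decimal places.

Trend T_14 = (10753 + 43114 + 6223 + 13607 + 18155) / 5 = 91852/5 = 18370.40000
Ratio to trend: 6223 / 18370.40000 = 0.339

0.339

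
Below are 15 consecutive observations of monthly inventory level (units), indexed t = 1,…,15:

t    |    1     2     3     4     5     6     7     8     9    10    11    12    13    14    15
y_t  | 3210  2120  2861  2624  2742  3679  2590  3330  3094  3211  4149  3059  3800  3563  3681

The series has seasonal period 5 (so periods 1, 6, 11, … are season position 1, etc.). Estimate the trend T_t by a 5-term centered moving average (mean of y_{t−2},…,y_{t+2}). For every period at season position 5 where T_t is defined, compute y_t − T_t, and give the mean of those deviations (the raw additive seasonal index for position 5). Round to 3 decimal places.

Season position 5 occurs at t = 5, 10 (where T_t is defined).
t=5: T_5 = 2899.20000; y_5 − T_5 = 2742 − 2899.20000 = -157.20000
t=10: T_10 = 3368.60000; y_10 − T_10 = 3211 − 3368.60000 = -157.60000
Mean deviation: (-157.20000 + -157.60000) / 2 = -157.400

-157.400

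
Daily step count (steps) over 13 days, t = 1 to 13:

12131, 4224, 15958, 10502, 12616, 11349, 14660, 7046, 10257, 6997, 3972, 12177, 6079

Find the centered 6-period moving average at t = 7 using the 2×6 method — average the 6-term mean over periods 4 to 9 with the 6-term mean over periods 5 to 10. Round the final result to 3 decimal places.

10779.583

Sum over 4–9: 10502 + 12616 + 11349 + 14660 + 7046 + 10257 = 66430
Sum over 5–10: 12616 + 11349 + 14660 + 7046 + 10257 + 6997 = 62925
CMA at t=7 = (66430 + 62925) / (2·6) = 129355 / 12 = 10779.583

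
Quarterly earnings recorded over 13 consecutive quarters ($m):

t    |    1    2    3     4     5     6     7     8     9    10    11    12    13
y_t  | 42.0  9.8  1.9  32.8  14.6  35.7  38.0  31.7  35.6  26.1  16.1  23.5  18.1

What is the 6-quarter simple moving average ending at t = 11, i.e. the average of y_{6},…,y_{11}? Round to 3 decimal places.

30.533

Sum of periods 6–11: 35.7 + 38.0 + 31.7 + 35.6 + 26.1 + 16.1 = 183.2
Divide by 6: 183.2 / 6 = 30.533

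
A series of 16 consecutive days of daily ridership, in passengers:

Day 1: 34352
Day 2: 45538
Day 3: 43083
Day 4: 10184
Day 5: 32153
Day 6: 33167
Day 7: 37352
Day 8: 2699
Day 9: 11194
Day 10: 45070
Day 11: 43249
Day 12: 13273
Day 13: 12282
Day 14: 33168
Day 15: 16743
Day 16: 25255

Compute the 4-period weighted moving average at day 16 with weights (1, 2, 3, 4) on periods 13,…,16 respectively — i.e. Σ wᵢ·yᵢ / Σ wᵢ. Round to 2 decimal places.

22986.70

Weighted sum: 1·12282 + 2·33168 + 3·16743 + 4·25255 = 12282 + 66336 + 50229 + 101020 = 229867
Weight total: 1 + 2 + 3 + 4 = 10
WMA = 229867 / 10 = 22986.70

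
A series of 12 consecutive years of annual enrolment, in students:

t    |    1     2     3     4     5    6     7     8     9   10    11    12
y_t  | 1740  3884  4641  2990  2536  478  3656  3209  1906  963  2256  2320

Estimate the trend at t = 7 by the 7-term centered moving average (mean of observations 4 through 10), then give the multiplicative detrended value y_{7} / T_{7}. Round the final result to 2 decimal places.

1.63

Trend T_7 = (2990 + 2536 + 478 + 3656 + 3209 + 1906 + 963) / 7 = 15738/7 = 2248.2857
Ratio to trend: 3656 / 2248.2857 = 1.63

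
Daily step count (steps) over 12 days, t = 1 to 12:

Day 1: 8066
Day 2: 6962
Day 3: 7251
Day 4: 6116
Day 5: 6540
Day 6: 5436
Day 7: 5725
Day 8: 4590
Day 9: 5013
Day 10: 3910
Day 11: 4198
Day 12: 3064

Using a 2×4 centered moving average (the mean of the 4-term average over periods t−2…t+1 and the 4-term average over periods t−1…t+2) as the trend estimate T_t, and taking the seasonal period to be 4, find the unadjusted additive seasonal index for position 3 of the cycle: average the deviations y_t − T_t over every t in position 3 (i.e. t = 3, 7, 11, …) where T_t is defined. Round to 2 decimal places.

343.06

Season position 3 occurs at t = 3, 7 (where T_t is defined).
t=3: T_3 = 6908.0000; y_3 − T_3 = 7251 − 6908.0000 = 343.0000
t=7: T_7 = 5381.8750; y_7 − T_7 = 5725 − 5381.8750 = 343.1250
Mean deviation: (343.0000 + 343.1250) / 2 = 343.06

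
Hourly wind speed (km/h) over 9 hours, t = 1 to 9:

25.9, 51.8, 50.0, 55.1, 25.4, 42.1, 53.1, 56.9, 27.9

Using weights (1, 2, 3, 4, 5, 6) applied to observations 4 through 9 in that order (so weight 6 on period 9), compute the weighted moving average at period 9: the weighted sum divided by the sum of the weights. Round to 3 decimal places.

42.690

Weighted sum: 1·55.1 + 2·25.4 + 3·42.1 + 4·53.1 + 5·56.9 + 6·27.9 = 55.1 + 50.8 + 126.3 + 212.4 + 284.5 + 167.4 = 896.5
Weight total: 1 + 2 + 3 + 4 + 5 + 6 = 21
WMA = 896.5 / 21 = 42.690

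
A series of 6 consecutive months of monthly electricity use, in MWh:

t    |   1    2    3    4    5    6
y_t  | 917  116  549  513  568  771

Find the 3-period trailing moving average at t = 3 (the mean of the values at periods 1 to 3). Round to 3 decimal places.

527.333

Sum of periods 1–3: 917 + 116 + 549 = 1582
Divide by 3: 1582 / 3 = 527.333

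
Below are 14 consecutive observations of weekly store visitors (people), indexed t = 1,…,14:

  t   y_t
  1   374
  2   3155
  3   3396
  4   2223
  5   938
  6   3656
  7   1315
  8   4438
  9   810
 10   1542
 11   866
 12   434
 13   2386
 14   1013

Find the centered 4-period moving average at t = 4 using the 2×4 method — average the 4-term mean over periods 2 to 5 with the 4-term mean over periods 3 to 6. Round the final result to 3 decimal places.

2490.625

Sum over 2–5: 3155 + 3396 + 2223 + 938 = 9712
Sum over 3–6: 3396 + 2223 + 938 + 3656 = 10213
CMA at t=4 = (9712 + 10213) / (2·4) = 19925 / 8 = 2490.625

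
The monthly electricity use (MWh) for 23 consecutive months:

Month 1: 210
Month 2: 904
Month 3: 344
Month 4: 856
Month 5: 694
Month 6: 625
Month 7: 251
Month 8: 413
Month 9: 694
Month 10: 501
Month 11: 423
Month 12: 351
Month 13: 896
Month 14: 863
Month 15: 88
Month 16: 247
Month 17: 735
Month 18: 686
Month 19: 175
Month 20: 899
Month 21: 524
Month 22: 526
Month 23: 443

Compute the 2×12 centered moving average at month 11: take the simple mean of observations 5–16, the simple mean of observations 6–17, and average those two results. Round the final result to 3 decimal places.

Sum over 5–16: 694 + 625 + 251 + 413 + 694 + 501 + 423 + 351 + 896 + 863 + 88 + 247 = 6046
Sum over 6–17: 625 + 251 + 413 + 694 + 501 + 423 + 351 + 896 + 863 + 88 + 247 + 735 = 6087
CMA at t=11 = (6046 + 6087) / (2·12) = 12133 / 24 = 505.542

505.542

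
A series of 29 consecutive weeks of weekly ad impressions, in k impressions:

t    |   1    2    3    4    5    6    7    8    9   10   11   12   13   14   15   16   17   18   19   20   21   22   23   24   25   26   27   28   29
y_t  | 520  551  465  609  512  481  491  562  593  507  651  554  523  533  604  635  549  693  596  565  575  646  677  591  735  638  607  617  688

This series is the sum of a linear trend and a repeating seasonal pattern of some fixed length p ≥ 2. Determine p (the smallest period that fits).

First differences y_{t+1} − y_t: 31, -86, 144, -97, -31, 10, 71, 31, -86, 144, -97, -31, 10, 71, 31, -86, …
The difference pattern repeats every 7 terms and not for any smaller step, so p = 7.

7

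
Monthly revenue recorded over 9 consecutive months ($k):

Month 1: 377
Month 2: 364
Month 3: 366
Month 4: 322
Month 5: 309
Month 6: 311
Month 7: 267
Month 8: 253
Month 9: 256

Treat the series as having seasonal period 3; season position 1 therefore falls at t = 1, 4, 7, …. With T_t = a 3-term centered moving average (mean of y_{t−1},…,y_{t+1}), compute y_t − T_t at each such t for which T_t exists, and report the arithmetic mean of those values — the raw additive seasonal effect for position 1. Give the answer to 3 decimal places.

Season position 1 occurs at t = 4, 7 (where T_t is defined).
t=4: T_4 = 332.33333; y_4 − T_4 = 322 − 332.33333 = -10.33333
t=7: T_7 = 277.00000; y_7 − T_7 = 267 − 277.00000 = -10.00000
Mean deviation: (-10.33333 + -10.00000) / 2 = -10.167

-10.167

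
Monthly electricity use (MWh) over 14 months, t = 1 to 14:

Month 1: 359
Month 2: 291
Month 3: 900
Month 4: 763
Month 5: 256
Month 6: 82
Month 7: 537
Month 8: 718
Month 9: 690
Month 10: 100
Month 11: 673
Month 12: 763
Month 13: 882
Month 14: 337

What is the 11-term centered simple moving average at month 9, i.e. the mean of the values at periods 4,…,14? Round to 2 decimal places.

Sum of periods 4–14: 763 + 256 + 82 + 537 + 718 + 690 + 100 + 673 + 763 + 882 + 337 = 5801
Divide by 11: 5801 / 11 = 527.36

527.36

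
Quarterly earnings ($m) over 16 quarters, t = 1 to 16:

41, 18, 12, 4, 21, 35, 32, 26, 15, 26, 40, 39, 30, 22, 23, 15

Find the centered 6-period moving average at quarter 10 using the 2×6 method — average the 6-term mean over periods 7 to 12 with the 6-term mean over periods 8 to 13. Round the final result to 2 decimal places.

29.50

Sum over 7–12: 32 + 26 + 15 + 26 + 40 + 39 = 178
Sum over 8–13: 26 + 15 + 26 + 40 + 39 + 30 = 176
CMA at t=10 = (178 + 176) / (2·6) = 354 / 12 = 29.50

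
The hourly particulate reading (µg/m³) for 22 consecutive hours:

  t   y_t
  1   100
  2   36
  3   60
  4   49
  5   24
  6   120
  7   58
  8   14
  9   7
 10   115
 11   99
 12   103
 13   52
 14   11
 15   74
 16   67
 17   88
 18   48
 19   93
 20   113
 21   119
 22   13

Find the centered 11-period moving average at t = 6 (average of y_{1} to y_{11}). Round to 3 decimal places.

Sum of periods 1–11: 100 + 36 + 60 + 49 + 24 + 120 + 58 + 14 + 7 + 115 + 99 = 682
Divide by 11: 682 / 11 = 62.000

62.000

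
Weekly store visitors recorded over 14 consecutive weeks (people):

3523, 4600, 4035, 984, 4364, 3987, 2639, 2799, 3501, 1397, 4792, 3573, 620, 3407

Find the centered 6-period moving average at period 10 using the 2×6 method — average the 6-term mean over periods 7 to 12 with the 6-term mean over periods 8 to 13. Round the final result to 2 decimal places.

Sum over 7–12: 2639 + 2799 + 3501 + 1397 + 4792 + 3573 = 18701
Sum over 8–13: 2799 + 3501 + 1397 + 4792 + 3573 + 620 = 16682
CMA at t=10 = (18701 + 16682) / (2·6) = 35383 / 12 = 2948.58

2948.58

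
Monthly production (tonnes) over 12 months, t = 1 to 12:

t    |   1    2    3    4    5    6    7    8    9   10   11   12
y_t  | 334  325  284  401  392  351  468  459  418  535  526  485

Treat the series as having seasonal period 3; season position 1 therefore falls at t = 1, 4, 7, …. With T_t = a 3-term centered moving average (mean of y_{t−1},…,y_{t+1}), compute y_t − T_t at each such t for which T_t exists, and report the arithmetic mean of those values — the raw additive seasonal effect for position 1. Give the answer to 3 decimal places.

42.000

Season position 1 occurs at t = 4, 7, 10 (where T_t is defined).
t=4: T_4 = 359.00000; y_4 − T_4 = 401 − 359.00000 = 42.00000
t=7: T_7 = 426.00000; y_7 − T_7 = 468 − 426.00000 = 42.00000
t=10: T_10 = 493.00000; y_10 − T_10 = 535 − 493.00000 = 42.00000
Mean deviation: (42.00000 + 42.00000 + 42.00000) / 3 = 42.000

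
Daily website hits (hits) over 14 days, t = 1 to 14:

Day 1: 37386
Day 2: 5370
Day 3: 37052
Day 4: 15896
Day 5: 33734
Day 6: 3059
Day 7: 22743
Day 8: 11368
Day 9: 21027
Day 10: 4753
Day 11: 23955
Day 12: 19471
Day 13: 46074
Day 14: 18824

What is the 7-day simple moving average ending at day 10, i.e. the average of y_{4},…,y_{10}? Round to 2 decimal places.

Sum of periods 4–10: 15896 + 33734 + 3059 + 22743 + 11368 + 21027 + 4753 = 112580
Divide by 7: 112580 / 7 = 16082.86

16082.86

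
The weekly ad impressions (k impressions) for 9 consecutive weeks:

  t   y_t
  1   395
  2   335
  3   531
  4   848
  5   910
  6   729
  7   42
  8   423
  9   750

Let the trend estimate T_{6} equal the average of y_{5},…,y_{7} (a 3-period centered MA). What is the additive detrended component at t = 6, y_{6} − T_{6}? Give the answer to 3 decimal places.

Trend T_6 = (910 + 729 + 42) / 3 = 1681/3 = 560.33333
Detrended value: 729 − 560.33333 = 168.667

168.667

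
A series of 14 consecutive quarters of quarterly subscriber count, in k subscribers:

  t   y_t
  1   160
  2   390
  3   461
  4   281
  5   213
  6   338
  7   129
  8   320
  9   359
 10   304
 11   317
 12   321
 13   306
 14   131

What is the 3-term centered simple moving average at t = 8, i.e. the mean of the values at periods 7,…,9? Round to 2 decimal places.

269.33

Sum of periods 7–9: 129 + 320 + 359 = 808
Divide by 3: 808 / 3 = 269.33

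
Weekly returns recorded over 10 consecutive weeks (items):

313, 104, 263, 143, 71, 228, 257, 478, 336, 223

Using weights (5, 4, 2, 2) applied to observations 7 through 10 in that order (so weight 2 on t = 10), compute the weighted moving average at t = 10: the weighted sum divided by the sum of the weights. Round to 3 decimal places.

Weighted sum: 5·257 + 4·478 + 2·336 + 2·223 = 1285 + 1912 + 672 + 446 = 4315
Weight total: 5 + 4 + 2 + 2 = 13
WMA = 4315 / 13 = 331.923

331.923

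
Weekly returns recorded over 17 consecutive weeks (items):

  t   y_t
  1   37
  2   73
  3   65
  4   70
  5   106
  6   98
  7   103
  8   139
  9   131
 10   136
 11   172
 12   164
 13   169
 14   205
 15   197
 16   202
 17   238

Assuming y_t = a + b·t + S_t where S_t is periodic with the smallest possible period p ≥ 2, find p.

3

First differences y_{t+1} − y_t: 36, -8, 5, 36, -8, 5, 36, -8, …
The difference pattern repeats every 3 terms and not for any smaller step, so p = 3.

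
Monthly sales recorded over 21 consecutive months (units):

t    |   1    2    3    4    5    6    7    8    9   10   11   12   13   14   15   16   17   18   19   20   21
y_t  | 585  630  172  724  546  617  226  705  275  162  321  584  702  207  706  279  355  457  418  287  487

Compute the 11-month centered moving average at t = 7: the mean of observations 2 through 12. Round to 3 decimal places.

451.091

Sum of periods 2–12: 630 + 172 + 724 + 546 + 617 + 226 + 705 + 275 + 162 + 321 + 584 = 4962
Divide by 11: 4962 / 11 = 451.091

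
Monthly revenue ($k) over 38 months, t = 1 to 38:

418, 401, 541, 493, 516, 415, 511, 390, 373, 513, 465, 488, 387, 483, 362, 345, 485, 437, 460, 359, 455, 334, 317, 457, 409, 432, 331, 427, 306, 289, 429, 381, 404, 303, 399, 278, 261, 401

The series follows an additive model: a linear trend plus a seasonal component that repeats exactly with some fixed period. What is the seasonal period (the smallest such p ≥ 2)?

First differences y_{t+1} − y_t: -17, 140, -48, 23, -101, 96, -121, -17, 140, -48, 23, -101, 96, -121, -17, 140, …
The difference pattern repeats every 7 terms and not for any smaller step, so p = 7.

7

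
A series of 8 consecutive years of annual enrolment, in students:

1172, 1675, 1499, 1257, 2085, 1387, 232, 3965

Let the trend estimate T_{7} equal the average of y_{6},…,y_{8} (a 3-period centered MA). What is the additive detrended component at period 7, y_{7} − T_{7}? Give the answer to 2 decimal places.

-1629.33

Trend T_7 = (1387 + 232 + 3965) / 3 = 5584/3 = 1861.3333
Detrended value: 232 − 1861.3333 = -1629.33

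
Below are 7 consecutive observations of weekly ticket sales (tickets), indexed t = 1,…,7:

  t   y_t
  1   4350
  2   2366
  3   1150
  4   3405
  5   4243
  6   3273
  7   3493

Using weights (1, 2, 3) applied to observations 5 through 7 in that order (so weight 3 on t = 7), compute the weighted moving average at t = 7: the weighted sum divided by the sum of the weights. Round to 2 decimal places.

Weighted sum: 1·4243 + 2·3273 + 3·3493 = 4243 + 6546 + 10479 = 21268
Weight total: 1 + 2 + 3 = 6
WMA = 21268 / 6 = 3544.67

3544.67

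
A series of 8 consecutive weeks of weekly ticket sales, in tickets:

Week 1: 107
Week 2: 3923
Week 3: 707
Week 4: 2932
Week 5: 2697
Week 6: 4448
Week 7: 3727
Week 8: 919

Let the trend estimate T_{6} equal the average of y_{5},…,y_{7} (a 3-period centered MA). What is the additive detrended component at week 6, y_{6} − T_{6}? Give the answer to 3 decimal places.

824.000

Trend T_6 = (2697 + 4448 + 3727) / 3 = 10872/3 = 3624.00000
Detrended value: 4448 − 3624.00000 = 824.000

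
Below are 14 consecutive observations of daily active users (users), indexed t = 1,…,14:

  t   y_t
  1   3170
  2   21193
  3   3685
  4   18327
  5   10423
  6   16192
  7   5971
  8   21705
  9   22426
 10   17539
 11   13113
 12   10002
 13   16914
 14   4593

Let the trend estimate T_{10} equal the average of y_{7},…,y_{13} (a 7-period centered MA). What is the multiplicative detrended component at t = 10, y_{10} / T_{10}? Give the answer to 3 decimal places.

1.140

Trend T_10 = (5971 + 21705 + 22426 + 17539 + 13113 + 10002 + 16914) / 7 = 107670/7 = 15381.42857
Ratio to trend: 17539 / 15381.42857 = 1.140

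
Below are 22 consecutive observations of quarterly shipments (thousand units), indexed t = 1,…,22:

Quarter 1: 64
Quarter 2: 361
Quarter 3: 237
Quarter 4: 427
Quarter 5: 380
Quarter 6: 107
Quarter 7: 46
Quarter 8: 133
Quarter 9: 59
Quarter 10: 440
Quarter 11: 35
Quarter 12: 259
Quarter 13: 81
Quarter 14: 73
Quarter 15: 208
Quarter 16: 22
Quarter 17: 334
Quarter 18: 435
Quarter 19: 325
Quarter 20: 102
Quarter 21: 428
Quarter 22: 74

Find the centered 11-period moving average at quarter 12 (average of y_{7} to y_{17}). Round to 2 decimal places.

Sum of periods 7–17: 46 + 133 + 59 + 440 + 35 + 259 + 81 + 73 + 208 + 22 + 334 = 1690
Divide by 11: 1690 / 11 = 153.64

153.64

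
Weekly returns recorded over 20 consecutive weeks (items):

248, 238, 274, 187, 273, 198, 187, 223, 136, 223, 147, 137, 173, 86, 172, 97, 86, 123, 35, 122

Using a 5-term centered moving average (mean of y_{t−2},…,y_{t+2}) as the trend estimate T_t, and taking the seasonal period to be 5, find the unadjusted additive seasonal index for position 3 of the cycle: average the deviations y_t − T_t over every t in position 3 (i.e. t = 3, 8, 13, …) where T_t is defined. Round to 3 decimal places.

30.000

Season position 3 occurs at t = 3, 8, 13, 18 (where T_t is defined).
t=3: T_3 = 244.00000; y_3 − T_3 = 274 − 244.00000 = 30.00000
t=8: T_8 = 193.40000; y_8 − T_8 = 223 − 193.40000 = 29.60000
t=13: T_13 = 143.00000; y_13 − T_13 = 173 − 143.00000 = 30.00000
t=18: T_18 = 92.60000; y_18 − T_18 = 123 − 92.60000 = 30.40000
Mean deviation: (30.00000 + 29.60000 + 30.00000 + 30.40000) / 4 = 30.000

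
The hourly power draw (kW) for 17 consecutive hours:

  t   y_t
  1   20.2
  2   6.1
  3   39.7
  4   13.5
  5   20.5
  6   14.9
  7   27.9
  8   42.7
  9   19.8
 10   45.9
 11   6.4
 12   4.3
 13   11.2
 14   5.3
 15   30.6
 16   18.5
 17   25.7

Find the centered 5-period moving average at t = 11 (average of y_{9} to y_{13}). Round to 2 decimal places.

Sum of periods 9–13: 19.8 + 45.9 + 6.4 + 4.3 + 11.2 = 87.6
Divide by 5: 87.6 / 5 = 17.52

17.52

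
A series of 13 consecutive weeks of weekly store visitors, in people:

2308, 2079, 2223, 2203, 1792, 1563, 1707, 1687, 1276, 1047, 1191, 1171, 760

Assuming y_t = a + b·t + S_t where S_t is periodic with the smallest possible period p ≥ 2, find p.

4

First differences y_{t+1} − y_t: -229, 144, -20, -411, -229, 144, -20, -411, -229, 144, …
The difference pattern repeats every 4 terms and not for any smaller step, so p = 4.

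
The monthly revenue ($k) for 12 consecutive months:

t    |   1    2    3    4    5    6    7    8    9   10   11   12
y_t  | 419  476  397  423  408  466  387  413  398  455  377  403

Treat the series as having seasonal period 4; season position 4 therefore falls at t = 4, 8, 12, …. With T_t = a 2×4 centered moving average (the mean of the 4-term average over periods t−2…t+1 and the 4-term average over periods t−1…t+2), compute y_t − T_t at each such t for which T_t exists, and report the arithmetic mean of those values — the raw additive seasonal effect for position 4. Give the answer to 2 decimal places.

-1.69

Season position 4 occurs at t = 4, 8 (where T_t is defined).
t=4: T_4 = 424.7500; y_4 − T_4 = 423 − 424.7500 = -1.7500
t=8: T_8 = 414.6250; y_8 − T_8 = 413 − 414.6250 = -1.6250
Mean deviation: (-1.7500 + -1.6250) / 2 = -1.69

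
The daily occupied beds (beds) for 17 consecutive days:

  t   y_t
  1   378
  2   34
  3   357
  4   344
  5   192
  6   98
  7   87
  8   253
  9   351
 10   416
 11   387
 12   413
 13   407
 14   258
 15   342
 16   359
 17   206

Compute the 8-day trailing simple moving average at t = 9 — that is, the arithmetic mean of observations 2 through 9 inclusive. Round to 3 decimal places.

214.500

Sum of periods 2–9: 34 + 357 + 344 + 192 + 98 + 87 + 253 + 351 = 1716
Divide by 8: 1716 / 8 = 214.500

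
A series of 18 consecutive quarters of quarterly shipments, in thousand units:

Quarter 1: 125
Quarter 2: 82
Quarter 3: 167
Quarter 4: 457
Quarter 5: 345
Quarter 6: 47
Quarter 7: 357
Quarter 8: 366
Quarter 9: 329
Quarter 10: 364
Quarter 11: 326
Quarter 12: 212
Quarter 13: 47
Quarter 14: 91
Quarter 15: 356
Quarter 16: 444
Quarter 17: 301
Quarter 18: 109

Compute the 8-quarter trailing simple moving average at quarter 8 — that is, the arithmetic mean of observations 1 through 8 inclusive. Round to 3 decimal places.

243.250

Sum of periods 1–8: 125 + 82 + 167 + 457 + 345 + 47 + 357 + 366 = 1946
Divide by 8: 1946 / 8 = 243.250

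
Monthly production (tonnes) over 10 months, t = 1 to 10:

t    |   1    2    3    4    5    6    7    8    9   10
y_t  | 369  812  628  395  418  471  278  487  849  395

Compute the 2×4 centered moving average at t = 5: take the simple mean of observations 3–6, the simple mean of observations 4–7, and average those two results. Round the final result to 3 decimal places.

Sum over 3–6: 628 + 395 + 418 + 471 = 1912
Sum over 4–7: 395 + 418 + 471 + 278 = 1562
CMA at t=5 = (1912 + 1562) / (2·4) = 3474 / 8 = 434.250

434.250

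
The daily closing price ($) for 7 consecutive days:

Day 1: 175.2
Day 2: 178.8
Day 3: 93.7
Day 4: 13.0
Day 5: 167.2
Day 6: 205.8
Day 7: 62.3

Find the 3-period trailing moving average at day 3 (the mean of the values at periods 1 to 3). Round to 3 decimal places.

149.233

Sum of periods 1–3: 175.2 + 178.8 + 93.7 = 447.7
Divide by 3: 447.7 / 3 = 149.233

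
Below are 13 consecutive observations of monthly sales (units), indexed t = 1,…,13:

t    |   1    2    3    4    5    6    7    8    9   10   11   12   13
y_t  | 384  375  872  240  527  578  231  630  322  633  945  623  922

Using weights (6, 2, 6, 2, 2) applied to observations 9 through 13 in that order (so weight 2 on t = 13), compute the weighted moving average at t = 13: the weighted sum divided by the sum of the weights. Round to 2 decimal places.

664.33

Weighted sum: 6·322 + 2·633 + 6·945 + 2·623 + 2·922 = 1932 + 1266 + 5670 + 1246 + 1844 = 11958
Weight total: 6 + 2 + 6 + 2 + 2 = 18
WMA = 11958 / 18 = 664.33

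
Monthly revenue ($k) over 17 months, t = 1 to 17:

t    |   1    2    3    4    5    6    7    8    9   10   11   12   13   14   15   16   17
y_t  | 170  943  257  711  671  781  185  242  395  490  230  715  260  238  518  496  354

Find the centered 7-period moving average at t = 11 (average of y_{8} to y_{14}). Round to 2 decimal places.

367.14

Sum of periods 8–14: 242 + 395 + 490 + 230 + 715 + 260 + 238 = 2570
Divide by 7: 2570 / 7 = 367.14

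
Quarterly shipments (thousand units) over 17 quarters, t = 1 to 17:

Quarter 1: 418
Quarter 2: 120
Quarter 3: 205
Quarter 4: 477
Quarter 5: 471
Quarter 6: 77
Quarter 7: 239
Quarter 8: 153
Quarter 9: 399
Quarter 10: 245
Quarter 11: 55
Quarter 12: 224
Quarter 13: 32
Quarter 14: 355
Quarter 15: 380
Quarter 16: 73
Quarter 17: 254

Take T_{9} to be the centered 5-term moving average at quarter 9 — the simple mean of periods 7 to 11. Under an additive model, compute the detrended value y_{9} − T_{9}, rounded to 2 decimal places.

Trend T_9 = (239 + 153 + 399 + 245 + 55) / 5 = 1091/5 = 218.2000
Detrended value: 399 − 218.2000 = 180.80

180.80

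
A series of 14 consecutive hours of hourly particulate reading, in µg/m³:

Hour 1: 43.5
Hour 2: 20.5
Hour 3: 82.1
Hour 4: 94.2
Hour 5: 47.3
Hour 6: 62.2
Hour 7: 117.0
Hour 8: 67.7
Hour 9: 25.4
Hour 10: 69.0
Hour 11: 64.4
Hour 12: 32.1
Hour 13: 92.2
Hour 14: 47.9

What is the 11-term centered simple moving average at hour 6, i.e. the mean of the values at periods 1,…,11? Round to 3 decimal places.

63.027

Sum of periods 1–11: 43.5 + 20.5 + 82.1 + 94.2 + 47.3 + 62.2 + 117.0 + 67.7 + 25.4 + 69.0 + 64.4 = 693.3
Divide by 11: 693.3 / 11 = 63.027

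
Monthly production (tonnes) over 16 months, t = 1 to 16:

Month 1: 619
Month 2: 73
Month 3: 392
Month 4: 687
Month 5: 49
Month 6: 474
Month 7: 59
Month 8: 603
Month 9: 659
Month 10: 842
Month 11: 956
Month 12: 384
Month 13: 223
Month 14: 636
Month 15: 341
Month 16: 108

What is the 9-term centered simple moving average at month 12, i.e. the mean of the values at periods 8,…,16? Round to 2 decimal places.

528.00

Sum of periods 8–16: 603 + 659 + 842 + 956 + 384 + 223 + 636 + 341 + 108 = 4752
Divide by 9: 4752 / 9 = 528.00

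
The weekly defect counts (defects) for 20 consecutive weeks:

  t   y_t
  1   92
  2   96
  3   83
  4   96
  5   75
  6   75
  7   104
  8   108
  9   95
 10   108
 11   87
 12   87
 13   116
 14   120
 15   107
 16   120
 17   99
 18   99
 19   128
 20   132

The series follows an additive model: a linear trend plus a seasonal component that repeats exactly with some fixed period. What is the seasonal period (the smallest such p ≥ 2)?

6

First differences y_{t+1} − y_t: 4, -13, 13, -21, 0, 29, 4, -13, 13, -21, 0, 29, 4, -13, …
The difference pattern repeats every 6 terms and not for any smaller step, so p = 6.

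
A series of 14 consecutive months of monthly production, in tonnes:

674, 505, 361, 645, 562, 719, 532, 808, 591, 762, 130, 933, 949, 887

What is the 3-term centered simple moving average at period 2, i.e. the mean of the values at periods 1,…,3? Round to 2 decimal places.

513.33

Sum of periods 1–3: 674 + 505 + 361 = 1540
Divide by 3: 1540 / 3 = 513.33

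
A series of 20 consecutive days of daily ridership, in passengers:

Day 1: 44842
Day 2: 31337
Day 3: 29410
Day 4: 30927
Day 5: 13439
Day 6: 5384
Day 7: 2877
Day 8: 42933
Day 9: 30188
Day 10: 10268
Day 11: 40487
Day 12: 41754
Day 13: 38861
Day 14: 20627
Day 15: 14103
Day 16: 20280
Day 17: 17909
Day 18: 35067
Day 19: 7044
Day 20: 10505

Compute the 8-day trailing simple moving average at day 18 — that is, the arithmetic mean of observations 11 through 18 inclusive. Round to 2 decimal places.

Sum of periods 11–18: 40487 + 41754 + 38861 + 20627 + 14103 + 20280 + 17909 + 35067 = 229088
Divide by 8: 229088 / 8 = 28636.00

28636.00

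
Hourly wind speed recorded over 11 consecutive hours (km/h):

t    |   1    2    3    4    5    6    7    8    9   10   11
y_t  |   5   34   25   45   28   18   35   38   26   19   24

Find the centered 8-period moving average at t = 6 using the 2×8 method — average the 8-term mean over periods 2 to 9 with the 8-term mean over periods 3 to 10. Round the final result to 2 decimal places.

Sum over 2–9: 34 + 25 + 45 + 28 + 18 + 35 + 38 + 26 = 249
Sum over 3–10: 25 + 45 + 28 + 18 + 35 + 38 + 26 + 19 = 234
CMA at t=6 = (249 + 234) / (2·8) = 483 / 16 = 30.19

30.19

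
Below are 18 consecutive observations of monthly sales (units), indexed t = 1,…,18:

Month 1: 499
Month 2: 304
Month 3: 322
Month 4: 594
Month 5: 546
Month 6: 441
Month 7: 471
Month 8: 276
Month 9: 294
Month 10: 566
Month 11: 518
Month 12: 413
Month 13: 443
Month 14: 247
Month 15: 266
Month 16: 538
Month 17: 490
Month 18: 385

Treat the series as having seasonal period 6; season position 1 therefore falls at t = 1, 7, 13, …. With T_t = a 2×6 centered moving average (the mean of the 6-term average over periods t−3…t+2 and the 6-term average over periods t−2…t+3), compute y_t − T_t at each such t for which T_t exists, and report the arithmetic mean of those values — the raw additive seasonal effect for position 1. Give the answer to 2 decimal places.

36.42

Season position 1 occurs at t = 7, 13 (where T_t is defined).
t=7: T_7 = 434.6667; y_7 − T_7 = 471 − 434.6667 = 36.3333
t=13: T_13 = 406.5000; y_13 − T_13 = 443 − 406.5000 = 36.5000
Mean deviation: (36.3333 + 36.5000) / 2 = 36.42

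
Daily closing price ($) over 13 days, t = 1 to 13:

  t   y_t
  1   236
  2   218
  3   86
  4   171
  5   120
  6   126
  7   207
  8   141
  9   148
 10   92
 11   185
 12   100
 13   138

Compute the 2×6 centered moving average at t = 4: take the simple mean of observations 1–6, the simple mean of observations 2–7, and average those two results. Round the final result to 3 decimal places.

157.083

Sum over 1–6: 236 + 218 + 86 + 171 + 120 + 126 = 957
Sum over 2–7: 218 + 86 + 171 + 120 + 126 + 207 = 928
CMA at t=4 = (957 + 928) / (2·6) = 1885 / 12 = 157.083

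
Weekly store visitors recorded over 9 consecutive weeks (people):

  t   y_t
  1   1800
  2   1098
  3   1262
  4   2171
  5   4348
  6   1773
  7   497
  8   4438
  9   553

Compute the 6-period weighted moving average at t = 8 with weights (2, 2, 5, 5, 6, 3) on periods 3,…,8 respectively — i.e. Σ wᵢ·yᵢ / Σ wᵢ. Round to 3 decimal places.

2337.696

Weighted sum: 2·1262 + 2·2171 + 5·4348 + 5·1773 + 6·497 + 3·4438 = 2524 + 4342 + 21740 + 8865 + 2982 + 13314 = 53767
Weight total: 2 + 2 + 5 + 5 + 6 + 3 = 23
WMA = 53767 / 23 = 2337.696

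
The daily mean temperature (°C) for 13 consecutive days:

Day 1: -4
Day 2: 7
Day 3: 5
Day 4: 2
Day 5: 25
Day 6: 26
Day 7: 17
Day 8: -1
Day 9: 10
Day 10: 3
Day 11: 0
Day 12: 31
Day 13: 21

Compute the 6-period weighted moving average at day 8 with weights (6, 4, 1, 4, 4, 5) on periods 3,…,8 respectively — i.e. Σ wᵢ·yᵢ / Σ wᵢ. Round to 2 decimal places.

9.58

Weighted sum: 6·5 + 4·2 + 1·25 + 4·26 + 4·17 + 5·-1 = 30 + 8 + 25 + 104 + 68 + -5 = 230
Weight total: 6 + 4 + 1 + 4 + 4 + 5 = 24
WMA = 230 / 24 = 9.58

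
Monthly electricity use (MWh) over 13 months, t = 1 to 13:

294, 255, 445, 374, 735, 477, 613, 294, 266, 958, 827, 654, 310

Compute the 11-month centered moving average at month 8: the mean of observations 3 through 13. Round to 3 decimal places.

541.182

Sum of periods 3–13: 445 + 374 + 735 + 477 + 613 + 294 + 266 + 958 + 827 + 654 + 310 = 5953
Divide by 11: 5953 / 11 = 541.182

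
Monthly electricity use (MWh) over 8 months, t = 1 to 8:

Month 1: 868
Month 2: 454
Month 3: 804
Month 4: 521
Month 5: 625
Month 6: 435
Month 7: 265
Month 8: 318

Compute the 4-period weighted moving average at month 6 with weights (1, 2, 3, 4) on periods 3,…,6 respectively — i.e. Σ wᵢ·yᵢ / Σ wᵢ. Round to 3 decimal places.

546.100

Weighted sum: 1·804 + 2·521 + 3·625 + 4·435 = 804 + 1042 + 1875 + 1740 = 5461
Weight total: 1 + 2 + 3 + 4 = 10
WMA = 5461 / 10 = 546.100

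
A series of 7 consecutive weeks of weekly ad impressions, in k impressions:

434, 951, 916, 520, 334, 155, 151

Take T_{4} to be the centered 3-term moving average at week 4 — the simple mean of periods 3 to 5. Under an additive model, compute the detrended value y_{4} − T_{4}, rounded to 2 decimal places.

-70.00

Trend T_4 = (916 + 520 + 334) / 3 = 1770/3 = 590.0000
Detrended value: 520 − 590.0000 = -70.00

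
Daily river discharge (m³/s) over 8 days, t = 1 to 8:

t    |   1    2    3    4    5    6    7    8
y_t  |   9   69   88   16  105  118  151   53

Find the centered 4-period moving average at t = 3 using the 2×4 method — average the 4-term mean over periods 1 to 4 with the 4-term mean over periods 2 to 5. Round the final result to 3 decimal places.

57.500

Sum over 1–4: 9 + 69 + 88 + 16 = 182
Sum over 2–5: 69 + 88 + 16 + 105 = 278
CMA at t=3 = (182 + 278) / (2·4) = 460 / 8 = 57.500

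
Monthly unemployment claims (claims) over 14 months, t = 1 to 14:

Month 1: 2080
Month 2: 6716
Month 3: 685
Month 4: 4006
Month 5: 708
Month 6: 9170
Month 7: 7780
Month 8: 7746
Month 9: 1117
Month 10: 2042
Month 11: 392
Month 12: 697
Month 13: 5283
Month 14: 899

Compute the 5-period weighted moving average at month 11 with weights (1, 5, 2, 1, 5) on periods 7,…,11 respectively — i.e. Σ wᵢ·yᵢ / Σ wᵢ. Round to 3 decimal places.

3767.571

Weighted sum: 1·7780 + 5·7746 + 2·1117 + 1·2042 + 5·392 = 7780 + 38730 + 2234 + 2042 + 1960 = 52746
Weight total: 1 + 5 + 2 + 1 + 5 = 14
WMA = 52746 / 14 = 3767.571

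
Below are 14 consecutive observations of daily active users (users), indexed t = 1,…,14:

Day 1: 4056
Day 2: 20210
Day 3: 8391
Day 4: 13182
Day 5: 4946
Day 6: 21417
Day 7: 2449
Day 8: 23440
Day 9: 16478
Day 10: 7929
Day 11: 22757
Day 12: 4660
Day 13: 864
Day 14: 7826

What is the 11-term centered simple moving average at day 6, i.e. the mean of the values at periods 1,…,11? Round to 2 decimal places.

13205.00

Sum of periods 1–11: 4056 + 20210 + 8391 + 13182 + 4946 + 21417 + 2449 + 23440 + 16478 + 7929 + 22757 = 145255
Divide by 11: 145255 / 11 = 13205.00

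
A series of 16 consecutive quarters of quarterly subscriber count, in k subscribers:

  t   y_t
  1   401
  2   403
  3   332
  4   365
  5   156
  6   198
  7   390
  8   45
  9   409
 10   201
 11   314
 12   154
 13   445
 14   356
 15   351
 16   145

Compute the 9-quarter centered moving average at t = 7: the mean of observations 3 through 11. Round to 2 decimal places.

267.78

Sum of periods 3–11: 332 + 365 + 156 + 198 + 390 + 45 + 409 + 201 + 314 = 2410
Divide by 9: 2410 / 9 = 267.78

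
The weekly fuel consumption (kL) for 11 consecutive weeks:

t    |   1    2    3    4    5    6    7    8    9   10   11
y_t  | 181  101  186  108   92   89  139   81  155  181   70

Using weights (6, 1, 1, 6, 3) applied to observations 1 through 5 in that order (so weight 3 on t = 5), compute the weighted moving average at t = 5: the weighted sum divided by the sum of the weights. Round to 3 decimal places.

135.118

Weighted sum: 6·181 + 1·101 + 1·186 + 6·108 + 3·92 = 1086 + 101 + 186 + 648 + 276 = 2297
Weight total: 6 + 1 + 1 + 6 + 3 = 17
WMA = 2297 / 17 = 135.118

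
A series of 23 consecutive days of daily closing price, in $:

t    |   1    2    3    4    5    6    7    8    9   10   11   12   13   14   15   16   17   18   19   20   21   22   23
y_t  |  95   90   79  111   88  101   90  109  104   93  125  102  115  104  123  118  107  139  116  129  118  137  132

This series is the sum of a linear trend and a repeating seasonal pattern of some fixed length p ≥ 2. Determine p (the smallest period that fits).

First differences y_{t+1} − y_t: -5, -11, 32, -23, 13, -11, 19, -5, -11, 32, -23, 13, -11, 19, -5, -11, …
The difference pattern repeats every 7 terms and not for any smaller step, so p = 7.

7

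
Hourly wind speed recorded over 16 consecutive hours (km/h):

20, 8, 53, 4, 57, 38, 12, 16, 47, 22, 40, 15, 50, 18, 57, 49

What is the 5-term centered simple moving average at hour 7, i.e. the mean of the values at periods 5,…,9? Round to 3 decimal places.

34.000

Sum of periods 5–9: 57 + 38 + 12 + 16 + 47 = 170
Divide by 5: 170 / 5 = 34.000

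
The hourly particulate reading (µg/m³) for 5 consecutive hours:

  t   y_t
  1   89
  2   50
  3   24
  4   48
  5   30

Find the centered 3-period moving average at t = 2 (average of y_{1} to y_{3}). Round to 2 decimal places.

Sum of periods 1–3: 89 + 50 + 24 = 163
Divide by 3: 163 / 3 = 54.33

54.33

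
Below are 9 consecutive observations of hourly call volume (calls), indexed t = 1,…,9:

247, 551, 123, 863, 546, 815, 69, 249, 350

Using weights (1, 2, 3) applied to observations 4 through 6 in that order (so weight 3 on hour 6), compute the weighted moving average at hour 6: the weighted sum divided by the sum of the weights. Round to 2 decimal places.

733.33

Weighted sum: 1·863 + 2·546 + 3·815 = 863 + 1092 + 2445 = 4400
Weight total: 1 + 2 + 3 = 6
WMA = 4400 / 6 = 733.33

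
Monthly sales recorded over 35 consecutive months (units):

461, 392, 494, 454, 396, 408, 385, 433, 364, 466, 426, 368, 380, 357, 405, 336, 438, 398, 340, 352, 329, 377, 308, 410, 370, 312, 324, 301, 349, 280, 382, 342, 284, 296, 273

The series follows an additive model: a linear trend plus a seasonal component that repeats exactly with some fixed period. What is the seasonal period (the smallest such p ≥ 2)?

7

First differences y_{t+1} − y_t: -69, 102, -40, -58, 12, -23, 48, -69, 102, -40, -58, 12, -23, 48, -69, 102, …
The difference pattern repeats every 7 terms and not for any smaller step, so p = 7.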